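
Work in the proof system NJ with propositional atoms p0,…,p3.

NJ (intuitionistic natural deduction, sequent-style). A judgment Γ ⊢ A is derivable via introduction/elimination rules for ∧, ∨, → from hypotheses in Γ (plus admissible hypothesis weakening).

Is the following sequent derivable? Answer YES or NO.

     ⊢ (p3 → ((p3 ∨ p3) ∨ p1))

Derivation (root first):
[→I]  ⊢ (p3 → ((p3 ∨ p3) ∨ p1))
  [∨I₁] p3 ⊢ ((p3 ∨ p3) ∨ p1)
    [∨I₁] p3 ⊢ (p3 ∨ p3)
      [Ax] p3 ⊢ p3

Result: YES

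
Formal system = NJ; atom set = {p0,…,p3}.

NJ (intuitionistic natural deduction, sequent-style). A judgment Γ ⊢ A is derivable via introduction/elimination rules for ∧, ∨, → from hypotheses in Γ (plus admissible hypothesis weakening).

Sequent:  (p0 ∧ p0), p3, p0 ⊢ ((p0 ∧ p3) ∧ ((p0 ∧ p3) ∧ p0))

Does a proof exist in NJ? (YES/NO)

Derivation trace:
[∧I] (p0 ∧ p0), p3, p0 ⊢ ((p0 ∧ p3) ∧ ((p0 ∧ p3) ∧ p0))
  [∧I] p3, (p0 ∧ p0), p0 ⊢ (p0 ∧ p3)
    [Ax] p0 ⊢ p0
    [Wk] p3, (p0 ∧ p0) ⊢ p3
      [Ax] p3 ⊢ p3
  [∧I] (p0 ∧ p0), p3, p0 ⊢ ((p0 ∧ p3) ∧ p0)
    [∧I] p3, (p0 ∧ p0), p0 ⊢ (p0 ∧ p3)
      [Ax] p0 ⊢ p0
      [Wk] p3, (p0 ∧ p0) ⊢ p3
        [Ax] p3 ⊢ p3
    [Ax] p0 ⊢ p0

Result: YES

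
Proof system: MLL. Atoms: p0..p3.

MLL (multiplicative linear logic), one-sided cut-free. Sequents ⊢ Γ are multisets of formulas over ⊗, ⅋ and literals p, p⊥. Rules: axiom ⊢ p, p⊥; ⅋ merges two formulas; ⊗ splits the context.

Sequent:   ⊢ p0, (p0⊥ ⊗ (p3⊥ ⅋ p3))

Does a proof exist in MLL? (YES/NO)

Derivation (root first):
[⊗]  ⊢ p0, (p0⊥ ⊗ (p3⊥ ⅋ p3))
  [Ax]  ⊢ p0, p0⊥
  [⅋]  ⊢ (p3⊥ ⅋ p3)
    [Ax]  ⊢ p3, p3⊥

Result: YES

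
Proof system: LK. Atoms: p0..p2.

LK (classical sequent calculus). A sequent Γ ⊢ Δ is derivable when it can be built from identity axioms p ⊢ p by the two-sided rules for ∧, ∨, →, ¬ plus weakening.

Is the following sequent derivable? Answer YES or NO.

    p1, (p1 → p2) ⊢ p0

Enumerate valuations to refute Γ ⊢ Δ:
  v=000: Γ:[p1=F, (p1 → p2)=T] Δ:[p0=F] refutes=False
  v=001: Γ:[p1=F, (p1 → p2)=T] Δ:[p0=F] refutes=False
  v=010: Γ:[p1=T, (p1 → p2)=F] Δ:[p0=F] refutes=False
  v=011: Γ:[p1=T, (p1 → p2)=T] Δ:[p0=F] refutes=True  ← countermodel

Result: NO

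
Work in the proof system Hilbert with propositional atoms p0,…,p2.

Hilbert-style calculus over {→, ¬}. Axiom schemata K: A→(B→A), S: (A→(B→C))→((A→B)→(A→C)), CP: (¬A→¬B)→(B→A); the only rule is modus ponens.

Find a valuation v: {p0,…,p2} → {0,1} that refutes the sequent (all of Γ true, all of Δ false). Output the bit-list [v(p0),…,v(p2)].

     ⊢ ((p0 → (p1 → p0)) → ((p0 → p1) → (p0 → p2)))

Enumerate valuations to refute Γ ⊢ Δ:
  v=000: Γ:[] Δ:[((p0 → (p1 → p0)) → ((p0 → p1) → (p0 → p2)))=T] refutes=False
  v=001: Γ:[] Δ:[((p0 → (p1 → p0)) → ((p0 → p1) → (p0 → p2)))=T] refutes=False
  v=010: Γ:[] Δ:[((p0 → (p1 → p0)) → ((p0 → p1) → (p0 → p2)))=T] refutes=False
  v=011: Γ:[] Δ:[((p0 → (p1 → p0)) → ((p0 → p1) → (p0 → p2)))=T] refutes=False
  v=100: Γ:[] Δ:[((p0 → (p1 → p0)) → ((p0 → p1) → (p0 → p2)))=T] refutes=False
  v=101: Γ:[] Δ:[((p0 → (p1 → p0)) → ((p0 → p1) → (p0 → p2)))=T] refutes=False
  v=110: Γ:[] Δ:[((p0 → (p1 → p0)) → ((p0 → p1) → (p0 → p2)))=F] refutes=True  ← countermodel

Result: [1, 1, 0]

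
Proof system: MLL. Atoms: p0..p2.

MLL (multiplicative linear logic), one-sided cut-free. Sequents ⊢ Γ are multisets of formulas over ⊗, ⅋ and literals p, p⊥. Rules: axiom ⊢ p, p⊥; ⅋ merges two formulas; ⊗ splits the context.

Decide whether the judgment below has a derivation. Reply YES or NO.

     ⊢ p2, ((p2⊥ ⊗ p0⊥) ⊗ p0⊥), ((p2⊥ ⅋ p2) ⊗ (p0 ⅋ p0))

Derivation trace:
[⊗]  ⊢ p2, ((p2⊥ ⊗ p0⊥) ⊗ p0⊥), ((p2⊥ ⅋ p2) ⊗ (p0 ⅋ p0))
  [⅋]  ⊢ (p2⊥ ⅋ p2)
    [Ax]  ⊢ p2, p2⊥
  [⅋]  ⊢ p2, ((p2⊥ ⊗ p0⊥) ⊗ p0⊥), (p0 ⅋ p0)
    [⊗]  ⊢ p2, p0, p0, ((p2⊥ ⊗ p0⊥) ⊗ p0⊥)
      [⊗]  ⊢ p2, p0, (p2⊥ ⊗ p0⊥)
        [Ax]  ⊢ p2, p2⊥
        [Ax]  ⊢ p0, p0⊥
      [Ax]  ⊢ p0, p0⊥

Result: YES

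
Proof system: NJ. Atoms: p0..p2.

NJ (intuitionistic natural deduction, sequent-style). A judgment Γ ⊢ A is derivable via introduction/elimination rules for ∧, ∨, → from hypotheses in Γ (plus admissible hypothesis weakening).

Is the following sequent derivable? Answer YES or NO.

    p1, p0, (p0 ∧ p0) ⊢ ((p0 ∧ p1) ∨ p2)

Derivation trace:
[Wk] p1, p0, (p0 ∧ p0) ⊢ ((p0 ∧ p1) ∨ p2)
  [∨I₁] p1, p0 ⊢ ((p0 ∧ p1) ∨ p2)
    [∧I] p1, p0 ⊢ (p0 ∧ p1)
      [Ax] p0 ⊢ p0
      [Ax] p1 ⊢ p1

Result: YES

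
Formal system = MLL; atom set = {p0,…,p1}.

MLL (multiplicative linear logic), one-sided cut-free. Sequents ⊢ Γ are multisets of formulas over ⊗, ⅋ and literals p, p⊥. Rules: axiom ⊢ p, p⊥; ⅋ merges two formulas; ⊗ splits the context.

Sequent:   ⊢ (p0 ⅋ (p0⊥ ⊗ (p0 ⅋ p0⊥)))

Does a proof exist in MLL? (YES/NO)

Proof tree:
[⅋]  ⊢ (p0 ⅋ (p0⊥ ⊗ (p0 ⅋ p0⊥)))
  [⊗]  ⊢ p0, (p0⊥ ⊗ (p0 ⅋ p0⊥))
    [Ax]  ⊢ p0, p0⊥
    [⅋]  ⊢ (p0 ⅋ p0⊥)
      [Ax]  ⊢ p0, p0⊥

Result: YES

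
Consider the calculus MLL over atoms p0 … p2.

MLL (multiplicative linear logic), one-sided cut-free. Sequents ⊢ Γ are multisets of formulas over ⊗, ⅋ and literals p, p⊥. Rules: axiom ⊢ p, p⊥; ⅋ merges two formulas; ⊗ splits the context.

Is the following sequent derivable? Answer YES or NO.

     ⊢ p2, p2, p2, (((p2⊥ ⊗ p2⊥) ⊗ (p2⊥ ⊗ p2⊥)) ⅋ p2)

Proof tree:
[⅋]  ⊢ p2, p2, p2, (((p2⊥ ⊗ p2⊥) ⊗ (p2⊥ ⊗ p2⊥)) ⅋ p2)
  [⊗]  ⊢ p2, p2, p2, p2, ((p2⊥ ⊗ p2⊥) ⊗ (p2⊥ ⊗ p2⊥))
    [⊗]  ⊢ p2, p2, (p2⊥ ⊗ p2⊥)
      [Ax]  ⊢ p2, p2⊥
      [Ax]  ⊢ p2, p2⊥
    [⊗]  ⊢ p2, p2, (p2⊥ ⊗ p2⊥)
      [Ax]  ⊢ p2, p2⊥
      [Ax]  ⊢ p2, p2⊥

Result: YES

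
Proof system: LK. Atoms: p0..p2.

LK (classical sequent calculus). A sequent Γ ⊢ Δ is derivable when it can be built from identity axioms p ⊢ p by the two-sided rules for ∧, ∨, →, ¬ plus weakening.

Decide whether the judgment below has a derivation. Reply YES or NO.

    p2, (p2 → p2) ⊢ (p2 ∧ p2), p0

Proof tree:
[WR] p2, (p2 → p2) ⊢ (p2 ∧ p2), p0
  [∧R] p2, (p2 → p2) ⊢ (p2 ∧ p2)
    [→L] p2, (p2 → p2) ⊢ p2
      [Ax] p2 ⊢ p2
      [Ax] p2 ⊢ p2
    [Ax] p2 ⊢ p2

Result: YES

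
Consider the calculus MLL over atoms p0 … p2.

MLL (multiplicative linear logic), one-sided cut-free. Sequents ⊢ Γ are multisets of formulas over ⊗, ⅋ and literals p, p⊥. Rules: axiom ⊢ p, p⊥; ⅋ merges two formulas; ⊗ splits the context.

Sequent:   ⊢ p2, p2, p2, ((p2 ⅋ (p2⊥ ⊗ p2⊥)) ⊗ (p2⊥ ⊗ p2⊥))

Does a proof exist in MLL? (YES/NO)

Derivation (root first):
[⊗]  ⊢ p2, p2, p2, ((p2 ⅋ (p2⊥ ⊗ p2⊥)) ⊗ (p2⊥ ⊗ p2⊥))
  [⅋]  ⊢ p2, (p2 ⅋ (p2⊥ ⊗ p2⊥))
    [⊗]  ⊢ p2, p2, (p2⊥ ⊗ p2⊥)
      [Ax]  ⊢ p2, p2⊥
      [Ax]  ⊢ p2, p2⊥
  [⊗]  ⊢ p2, p2, (p2⊥ ⊗ p2⊥)
    [Ax]  ⊢ p2, p2⊥
    [Ax]  ⊢ p2, p2⊥

Result: YES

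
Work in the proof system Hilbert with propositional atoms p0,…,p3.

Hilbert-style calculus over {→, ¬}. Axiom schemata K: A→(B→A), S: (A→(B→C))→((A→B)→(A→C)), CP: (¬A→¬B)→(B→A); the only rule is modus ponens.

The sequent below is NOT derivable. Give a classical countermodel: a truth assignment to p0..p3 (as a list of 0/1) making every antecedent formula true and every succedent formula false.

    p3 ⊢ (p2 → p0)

Truth-table refutation:
  v=0000: Γ:[p3=F] Δ:[(p2 → p0)=T] refutes=False
  v=0001: Γ:[p3=T] Δ:[(p2 → p0)=T] refutes=False
  v=0010: Γ:[p3=F] Δ:[(p2 → p0)=F] refutes=False
  v=0011: Γ:[p3=T] Δ:[(p2 → p0)=F] refutes=True  ← countermodel

Result: [0, 0, 1, 1]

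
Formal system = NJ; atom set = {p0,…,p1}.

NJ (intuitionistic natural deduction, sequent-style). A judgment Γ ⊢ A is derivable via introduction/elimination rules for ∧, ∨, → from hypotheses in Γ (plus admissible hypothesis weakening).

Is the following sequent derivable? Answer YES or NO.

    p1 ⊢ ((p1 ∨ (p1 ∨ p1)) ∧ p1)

Derivation trace:
[∧I] p1 ⊢ ((p1 ∨ (p1 ∨ p1)) ∧ p1)
  [∨I₂] p1 ⊢ (p1 ∨ (p1 ∨ p1))
    [∨I₁] p1 ⊢ (p1 ∨ p1)
      [Ax] p1 ⊢ p1
  [Ax] p1 ⊢ p1

Result: YES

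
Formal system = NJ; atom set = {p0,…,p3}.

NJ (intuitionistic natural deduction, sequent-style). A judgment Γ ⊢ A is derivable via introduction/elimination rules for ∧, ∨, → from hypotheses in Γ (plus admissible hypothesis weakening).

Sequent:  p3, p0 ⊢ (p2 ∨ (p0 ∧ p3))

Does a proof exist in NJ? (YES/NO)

Derivation (root first):
[∨I₂] p3, p0 ⊢ (p2 ∨ (p0 ∧ p3))
  [∧I] p3, p0 ⊢ (p0 ∧ p3)
    [Ax] p0 ⊢ p0
    [Ax] p3 ⊢ p3

Result: YES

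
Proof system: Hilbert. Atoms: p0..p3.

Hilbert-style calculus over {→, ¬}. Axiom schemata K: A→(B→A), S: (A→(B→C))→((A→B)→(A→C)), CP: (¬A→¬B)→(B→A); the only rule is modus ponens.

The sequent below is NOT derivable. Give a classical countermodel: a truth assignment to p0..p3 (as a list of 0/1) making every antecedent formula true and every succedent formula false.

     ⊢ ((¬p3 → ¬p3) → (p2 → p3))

Enumerate valuations to refute Γ ⊢ Δ:
  v=0000: Γ:[] Δ:[((¬p3 → ¬p3) → (p2 → p3))=T] refutes=False
  v=0001: Γ:[] Δ:[((¬p3 → ¬p3) → (p2 → p3))=T] refutes=False
  v=0010: Γ:[] Δ:[((¬p3 → ¬p3) → (p2 → p3))=F] refutes=True  ← countermodel

Result: [0, 0, 1, 0]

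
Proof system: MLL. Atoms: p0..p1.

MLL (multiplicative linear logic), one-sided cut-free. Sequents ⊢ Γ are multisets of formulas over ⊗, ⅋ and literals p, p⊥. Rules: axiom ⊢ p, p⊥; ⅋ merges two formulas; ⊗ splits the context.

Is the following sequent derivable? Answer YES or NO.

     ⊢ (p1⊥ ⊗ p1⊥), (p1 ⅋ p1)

Derivation trace:
[⅋]  ⊢ (p1⊥ ⊗ p1⊥), (p1 ⅋ p1)
  [⊗]  ⊢ p1, p1, (p1⊥ ⊗ p1⊥)
    [Ax]  ⊢ p1, p1⊥
    [Ax]  ⊢ p1, p1⊥

Result: YES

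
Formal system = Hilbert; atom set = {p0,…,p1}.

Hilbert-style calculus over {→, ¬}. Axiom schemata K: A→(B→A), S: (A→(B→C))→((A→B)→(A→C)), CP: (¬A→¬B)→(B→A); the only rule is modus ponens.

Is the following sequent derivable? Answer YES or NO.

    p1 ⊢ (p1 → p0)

Search for a countermodel by truth-table:
  v=00: Γ:[p1=F] Δ:[(p1 → p0)=T] refutes=False
  v=01: Γ:[p1=T] Δ:[(p1 → p0)=F] refutes=True  ← countermodel

Result: NO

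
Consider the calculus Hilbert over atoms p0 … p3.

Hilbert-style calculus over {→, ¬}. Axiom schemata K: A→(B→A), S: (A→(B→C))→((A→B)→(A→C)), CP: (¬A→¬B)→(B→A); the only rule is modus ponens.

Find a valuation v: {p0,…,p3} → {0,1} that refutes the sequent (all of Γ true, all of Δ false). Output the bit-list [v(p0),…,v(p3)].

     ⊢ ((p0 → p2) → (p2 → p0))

Search for a countermodel by truth-table:
  v=0000: Γ:[] Δ:[((p0 → p2) → (p2 → p0))=T] refutes=False
  v=0001: Γ:[] Δ:[((p0 → p2) → (p2 → p0))=T] refutes=False
  v=0010: Γ:[] Δ:[((p0 → p2) → (p2 → p0))=F] refutes=True  ← countermodel

Result: [0, 0, 1, 0]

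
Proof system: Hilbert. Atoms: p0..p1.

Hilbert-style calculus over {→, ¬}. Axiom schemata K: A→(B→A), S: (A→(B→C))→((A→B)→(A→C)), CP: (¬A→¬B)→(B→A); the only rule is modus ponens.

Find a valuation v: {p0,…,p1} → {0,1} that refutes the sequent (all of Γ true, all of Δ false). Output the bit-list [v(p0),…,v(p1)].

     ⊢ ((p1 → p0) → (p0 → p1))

Enumerate valuations to refute Γ ⊢ Δ:
  v=00: Γ:[] Δ:[((p1 → p0) → (p0 → p1))=T] refutes=False
  v=01: Γ:[] Δ:[((p1 → p0) → (p0 → p1))=T] refutes=False
  v=10: Γ:[] Δ:[((p1 → p0) → (p0 → p1))=F] refutes=True  ← countermodel

Result: [1, 0]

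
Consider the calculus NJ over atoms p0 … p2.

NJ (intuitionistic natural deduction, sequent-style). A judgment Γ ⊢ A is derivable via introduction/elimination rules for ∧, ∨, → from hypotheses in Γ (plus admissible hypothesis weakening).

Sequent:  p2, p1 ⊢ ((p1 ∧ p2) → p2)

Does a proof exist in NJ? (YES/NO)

Proof tree:
[→I] p2, p1 ⊢ ((p1 ∧ p2) → p2)
  [Wk] p2, p1, (p1 ∧ p2) ⊢ p2
    [Wk] p2, p1 ⊢ p2
      [Ax] p2 ⊢ p2

Result: YES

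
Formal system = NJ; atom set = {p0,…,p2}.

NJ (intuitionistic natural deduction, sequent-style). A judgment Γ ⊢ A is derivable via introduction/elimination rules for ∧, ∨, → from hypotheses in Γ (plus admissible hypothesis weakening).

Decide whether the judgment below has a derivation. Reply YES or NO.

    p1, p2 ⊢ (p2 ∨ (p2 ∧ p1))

Derivation trace:
[∨I₂] p1, p2 ⊢ (p2 ∨ (p2 ∧ p1))
  [∧I] p1, p2 ⊢ (p2 ∧ p1)
    [Ax] p2 ⊢ p2
    [Wk] p1, p2 ⊢ p1
      [Ax] p1 ⊢ p1

Result: YES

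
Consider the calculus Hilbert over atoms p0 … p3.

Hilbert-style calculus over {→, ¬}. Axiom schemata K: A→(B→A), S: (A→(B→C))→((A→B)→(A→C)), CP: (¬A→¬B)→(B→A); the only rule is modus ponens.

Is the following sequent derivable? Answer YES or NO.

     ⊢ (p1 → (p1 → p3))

Search for a countermodel by truth-table:
  v=0000: Γ:[] Δ:[(p1 → (p1 → p3))=T] refutes=False
  v=0001: Γ:[] Δ:[(p1 → (p1 → p3))=T] refutes=False
  v=0010: Γ:[] Δ:[(p1 → (p1 → p3))=T] refutes=False
  v=0011: Γ:[] Δ:[(p1 → (p1 → p3))=T] refutes=False
  v=0100: Γ:[] Δ:[(p1 → (p1 → p3))=F] refutes=True  ← countermodel

Result: NO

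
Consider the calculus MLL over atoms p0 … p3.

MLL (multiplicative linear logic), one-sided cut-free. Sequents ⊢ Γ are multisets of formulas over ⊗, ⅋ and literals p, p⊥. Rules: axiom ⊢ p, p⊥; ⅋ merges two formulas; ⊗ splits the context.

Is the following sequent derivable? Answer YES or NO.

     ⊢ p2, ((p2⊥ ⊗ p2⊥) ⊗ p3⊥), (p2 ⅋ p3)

Proof tree:
[⅋]  ⊢ p2, ((p2⊥ ⊗ p2⊥) ⊗ p3⊥), (p2 ⅋ p3)
  [⊗]  ⊢ p2, p2, p3, ((p2⊥ ⊗ p2⊥) ⊗ p3⊥)
    [⊗]  ⊢ p2, p2, (p2⊥ ⊗ p2⊥)
      [Ax]  ⊢ p2, p2⊥
      [Ax]  ⊢ p2, p2⊥
    [Ax]  ⊢ p3, p3⊥

Result: YES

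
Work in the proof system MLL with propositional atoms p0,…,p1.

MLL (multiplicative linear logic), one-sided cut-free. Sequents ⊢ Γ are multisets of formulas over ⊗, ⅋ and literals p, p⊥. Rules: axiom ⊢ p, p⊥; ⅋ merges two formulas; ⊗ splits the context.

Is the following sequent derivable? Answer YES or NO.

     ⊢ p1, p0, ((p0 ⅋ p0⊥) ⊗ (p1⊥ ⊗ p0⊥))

Derivation (root first):
[⊗]  ⊢ p1, p0, ((p0 ⅋ p0⊥) ⊗ (p1⊥ ⊗ p0⊥))
  [⅋]  ⊢ (p0 ⅋ p0⊥)
    [Ax]  ⊢ p0, p0⊥
  [⊗]  ⊢ p1, p0, (p1⊥ ⊗ p0⊥)
    [Ax]  ⊢ p1, p1⊥
    [Ax]  ⊢ p0, p0⊥

Result: YES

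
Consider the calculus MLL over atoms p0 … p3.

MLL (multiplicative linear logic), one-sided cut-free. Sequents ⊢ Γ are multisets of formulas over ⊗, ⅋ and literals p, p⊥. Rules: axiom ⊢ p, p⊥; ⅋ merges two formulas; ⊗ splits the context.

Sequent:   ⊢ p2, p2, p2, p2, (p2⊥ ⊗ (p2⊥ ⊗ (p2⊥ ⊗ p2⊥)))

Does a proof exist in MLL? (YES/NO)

Derivation trace:
[⊗]  ⊢ p2, p2, p2, p2, (p2⊥ ⊗ (p2⊥ ⊗ (p2⊥ ⊗ p2⊥)))
  [Ax]  ⊢ p2, p2⊥
  [⊗]  ⊢ p2, p2, p2, (p2⊥ ⊗ (p2⊥ ⊗ p2⊥))
    [Ax]  ⊢ p2, p2⊥
    [⊗]  ⊢ p2, p2, (p2⊥ ⊗ p2⊥)
      [Ax]  ⊢ p2, p2⊥
      [Ax]  ⊢ p2, p2⊥

Result: YES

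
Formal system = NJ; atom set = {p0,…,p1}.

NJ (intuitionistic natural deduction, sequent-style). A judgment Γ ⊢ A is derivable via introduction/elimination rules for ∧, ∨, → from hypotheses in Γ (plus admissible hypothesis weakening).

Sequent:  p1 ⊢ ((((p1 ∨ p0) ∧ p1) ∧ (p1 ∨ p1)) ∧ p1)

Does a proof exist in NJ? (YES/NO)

Derivation trace:
[∧I] p1 ⊢ ((((p1 ∨ p0) ∧ p1) ∧ (p1 ∨ p1)) ∧ p1)
  [∧I] p1 ⊢ (((p1 ∨ p0) ∧ p1) ∧ (p1 ∨ p1))
    [∧I] p1 ⊢ ((p1 ∨ p0) ∧ p1)
      [∨I₁] p1 ⊢ (p1 ∨ p0)
        [Ax] p1 ⊢ p1
      [Ax] p1 ⊢ p1
    [∨I₁] p1 ⊢ (p1 ∨ p1)
      [Ax] p1 ⊢ p1
  [Ax] p1 ⊢ p1

Result: YES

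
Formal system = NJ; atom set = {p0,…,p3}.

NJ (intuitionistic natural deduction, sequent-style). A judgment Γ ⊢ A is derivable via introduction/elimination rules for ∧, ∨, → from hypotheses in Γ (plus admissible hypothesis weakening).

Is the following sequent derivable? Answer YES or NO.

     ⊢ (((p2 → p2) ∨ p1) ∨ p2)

Derivation trace:
[∨I₁]  ⊢ (((p2 → p2) ∨ p1) ∨ p2)
  [∨I₁]  ⊢ ((p2 → p2) ∨ p1)
    [→I]  ⊢ (p2 → p2)
      [Ax] p2 ⊢ p2

Result: YES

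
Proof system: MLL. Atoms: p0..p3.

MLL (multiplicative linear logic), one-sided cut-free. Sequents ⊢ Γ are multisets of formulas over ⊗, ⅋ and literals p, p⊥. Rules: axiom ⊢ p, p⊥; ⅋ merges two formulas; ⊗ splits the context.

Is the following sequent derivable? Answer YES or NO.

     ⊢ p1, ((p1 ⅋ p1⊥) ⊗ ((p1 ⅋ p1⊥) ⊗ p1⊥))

Derivation trace:
[⊗]  ⊢ p1, ((p1 ⅋ p1⊥) ⊗ ((p1 ⅋ p1⊥) ⊗ p1⊥))
  [⅋]  ⊢ (p1 ⅋ p1⊥)
    [Ax]  ⊢ p1, p1⊥
  [⊗]  ⊢ p1, ((p1 ⅋ p1⊥) ⊗ p1⊥)
    [⅋]  ⊢ (p1 ⅋ p1⊥)
      [Ax]  ⊢ p1, p1⊥
    [Ax]  ⊢ p1, p1⊥

Result: YES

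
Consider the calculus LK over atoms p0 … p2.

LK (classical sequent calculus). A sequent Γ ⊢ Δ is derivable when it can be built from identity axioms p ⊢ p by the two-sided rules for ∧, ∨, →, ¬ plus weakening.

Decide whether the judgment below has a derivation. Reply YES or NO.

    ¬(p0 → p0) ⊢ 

Proof tree:
[¬L] ¬(p0 → p0) ⊢ 
  [→R]  ⊢ (p0 → p0)
    [Ax] p0 ⊢ p0

Result: YES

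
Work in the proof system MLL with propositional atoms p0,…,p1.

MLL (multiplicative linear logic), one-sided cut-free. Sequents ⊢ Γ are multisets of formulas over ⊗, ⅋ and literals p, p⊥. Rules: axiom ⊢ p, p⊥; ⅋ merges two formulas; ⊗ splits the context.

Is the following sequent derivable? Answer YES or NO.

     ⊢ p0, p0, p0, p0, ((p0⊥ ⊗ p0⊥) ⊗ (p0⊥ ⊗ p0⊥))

Derivation (root first):
[⊗]  ⊢ p0, p0, p0, p0, ((p0⊥ ⊗ p0⊥) ⊗ (p0⊥ ⊗ p0⊥))
  [⊗]  ⊢ p0, p0, (p0⊥ ⊗ p0⊥)
    [Ax]  ⊢ p0, p0⊥
    [Ax]  ⊢ p0, p0⊥
  [⊗]  ⊢ p0, p0, (p0⊥ ⊗ p0⊥)
    [Ax]  ⊢ p0, p0⊥
    [Ax]  ⊢ p0, p0⊥

Result: YES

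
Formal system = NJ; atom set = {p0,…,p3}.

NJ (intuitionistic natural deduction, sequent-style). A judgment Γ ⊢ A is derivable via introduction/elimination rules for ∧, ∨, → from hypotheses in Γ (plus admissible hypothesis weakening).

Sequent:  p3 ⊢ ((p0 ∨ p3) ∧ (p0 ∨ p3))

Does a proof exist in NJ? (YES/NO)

Derivation (root first):
[∧I] p3 ⊢ ((p0 ∨ p3) ∧ (p0 ∨ p3))
  [∨I₂] p3 ⊢ (p0 ∨ p3)
    [Ax] p3 ⊢ p3
  [∨I₂] p3 ⊢ (p0 ∨ p3)
    [Ax] p3 ⊢ p3

Result: YES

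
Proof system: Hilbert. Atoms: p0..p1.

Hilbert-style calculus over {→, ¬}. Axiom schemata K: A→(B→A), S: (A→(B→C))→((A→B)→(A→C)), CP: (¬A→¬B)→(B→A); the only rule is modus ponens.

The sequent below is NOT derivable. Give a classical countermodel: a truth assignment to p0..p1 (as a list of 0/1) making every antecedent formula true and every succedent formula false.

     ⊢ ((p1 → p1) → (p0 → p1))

Search for a countermodel by truth-table:
  v=00: Γ:[] Δ:[((p1 → p1) → (p0 → p1))=T] refutes=False
  v=01: Γ:[] Δ:[((p1 → p1) → (p0 → p1))=T] refutes=False
  v=10: Γ:[] Δ:[((p1 → p1) → (p0 → p1))=F] refutes=True  ← countermodel

Result: [1, 0]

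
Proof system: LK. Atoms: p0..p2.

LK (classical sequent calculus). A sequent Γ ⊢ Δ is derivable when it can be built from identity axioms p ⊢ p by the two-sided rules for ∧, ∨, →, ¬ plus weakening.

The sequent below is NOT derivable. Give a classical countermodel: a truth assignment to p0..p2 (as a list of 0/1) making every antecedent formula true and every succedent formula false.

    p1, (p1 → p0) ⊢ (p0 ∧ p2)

Search for a countermodel by truth-table:
  v=000: Γ:[p1=F, (p1 → p0)=T] Δ:[(p0 ∧ p2)=F] refutes=False
  v=001: Γ:[p1=F, (p1 → p0)=T] Δ:[(p0 ∧ p2)=F] refutes=False
  v=010: Γ:[p1=T, (p1 → p0)=F] Δ:[(p0 ∧ p2)=F] refutes=False
  v=011: Γ:[p1=T, (p1 → p0)=F] Δ:[(p0 ∧ p2)=F] refutes=False
  v=100: Γ:[p1=F, (p1 → p0)=T] Δ:[(p0 ∧ p2)=F] refutes=False
  v=101: Γ:[p1=F, (p1 → p0)=T] Δ:[(p0 ∧ p2)=T] refutes=False
  v=110: Γ:[p1=T, (p1 → p0)=T] Δ:[(p0 ∧ p2)=F] refutes=True  ← countermodel

Result: [1, 1, 0]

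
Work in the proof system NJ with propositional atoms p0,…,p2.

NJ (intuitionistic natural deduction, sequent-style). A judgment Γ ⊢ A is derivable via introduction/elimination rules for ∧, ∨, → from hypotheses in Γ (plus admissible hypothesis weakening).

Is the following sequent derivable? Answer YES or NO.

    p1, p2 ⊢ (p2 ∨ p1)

Proof tree:
[∨I₂] p1, p2 ⊢ (p2 ∨ p1)
  [Wk] p1, p2 ⊢ p1
    [Ax] p1 ⊢ p1

Result: YES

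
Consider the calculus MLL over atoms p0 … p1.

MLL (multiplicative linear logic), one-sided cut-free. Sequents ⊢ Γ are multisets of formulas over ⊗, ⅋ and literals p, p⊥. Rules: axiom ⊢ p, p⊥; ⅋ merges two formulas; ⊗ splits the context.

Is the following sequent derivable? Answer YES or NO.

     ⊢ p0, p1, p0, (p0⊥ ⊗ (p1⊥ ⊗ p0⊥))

Derivation trace:
[⊗]  ⊢ p0, p1, p0, (p0⊥ ⊗ (p1⊥ ⊗ p0⊥))
  [Ax]  ⊢ p0, p0⊥
  [⊗]  ⊢ p1, p0, (p1⊥ ⊗ p0⊥)
    [Ax]  ⊢ p1, p1⊥
    [Ax]  ⊢ p0, p0⊥

Result: YES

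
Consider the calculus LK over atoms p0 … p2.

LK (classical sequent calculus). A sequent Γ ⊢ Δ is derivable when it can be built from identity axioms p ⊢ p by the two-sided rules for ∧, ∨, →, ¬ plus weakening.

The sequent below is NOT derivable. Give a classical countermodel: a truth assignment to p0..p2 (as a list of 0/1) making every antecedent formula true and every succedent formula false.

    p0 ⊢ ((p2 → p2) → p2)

Search for a countermodel by truth-table:
  v=000: Γ:[p0=F] Δ:[((p2 → p2) → p2)=F] refutes=False
  v=001: Γ:[p0=F] Δ:[((p2 → p2) → p2)=T] refutes=False
  v=010: Γ:[p0=F] Δ:[((p2 → p2) → p2)=F] refutes=False
  v=011: Γ:[p0=F] Δ:[((p2 → p2) → p2)=T] refutes=False
  v=100: Γ:[p0=T] Δ:[((p2 → p2) → p2)=F] refutes=True  ← countermodel

Result: [1, 0, 0]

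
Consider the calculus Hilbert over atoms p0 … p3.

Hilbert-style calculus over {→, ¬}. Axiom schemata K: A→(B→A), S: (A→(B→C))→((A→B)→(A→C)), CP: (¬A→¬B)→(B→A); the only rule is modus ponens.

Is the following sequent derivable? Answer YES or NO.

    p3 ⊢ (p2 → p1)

Search for a countermodel by truth-table:
  v=0000: Γ:[p3=F] Δ:[(p2 → p1)=T] refutes=False
  v=0001: Γ:[p3=T] Δ:[(p2 → p1)=T] refutes=False
  v=0010: Γ:[p3=F] Δ:[(p2 → p1)=F] refutes=False
  v=0011: Γ:[p3=T] Δ:[(p2 → p1)=F] refutes=True  ← countermodel

Result: NO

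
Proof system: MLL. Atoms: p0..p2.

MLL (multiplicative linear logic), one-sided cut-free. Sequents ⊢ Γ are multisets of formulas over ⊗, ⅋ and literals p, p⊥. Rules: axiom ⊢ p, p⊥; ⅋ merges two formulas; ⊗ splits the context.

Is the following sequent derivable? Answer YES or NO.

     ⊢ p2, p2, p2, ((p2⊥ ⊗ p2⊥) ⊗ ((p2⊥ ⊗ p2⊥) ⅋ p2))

Derivation (root first):
[⊗]  ⊢ p2, p2, p2, ((p2⊥ ⊗ p2⊥) ⊗ ((p2⊥ ⊗ p2⊥) ⅋ p2))
  [⊗]  ⊢ p2, p2, (p2⊥ ⊗ p2⊥)
    [Ax]  ⊢ p2, p2⊥
    [Ax]  ⊢ p2, p2⊥
  [⅋]  ⊢ p2, ((p2⊥ ⊗ p2⊥) ⅋ p2)
    [⊗]  ⊢ p2, p2, (p2⊥ ⊗ p2⊥)
      [Ax]  ⊢ p2, p2⊥
      [Ax]  ⊢ p2, p2⊥

Result: YES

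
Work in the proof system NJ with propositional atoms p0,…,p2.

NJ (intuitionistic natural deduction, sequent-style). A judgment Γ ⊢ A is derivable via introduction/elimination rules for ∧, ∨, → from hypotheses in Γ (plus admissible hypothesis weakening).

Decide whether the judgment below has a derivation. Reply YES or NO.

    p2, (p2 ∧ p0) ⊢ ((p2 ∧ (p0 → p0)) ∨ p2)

Proof tree:
[∨I₁] p2, (p2 ∧ p0) ⊢ ((p2 ∧ (p0 → p0)) ∨ p2)
  [Wk] p2, (p2 ∧ p0) ⊢ (p2 ∧ (p0 → p0))
    [∧I] p2 ⊢ (p2 ∧ (p0 → p0))
      [Ax] p2 ⊢ p2
      [→I]  ⊢ (p0 → p0)
        [Ax] p0 ⊢ p0

Result: YES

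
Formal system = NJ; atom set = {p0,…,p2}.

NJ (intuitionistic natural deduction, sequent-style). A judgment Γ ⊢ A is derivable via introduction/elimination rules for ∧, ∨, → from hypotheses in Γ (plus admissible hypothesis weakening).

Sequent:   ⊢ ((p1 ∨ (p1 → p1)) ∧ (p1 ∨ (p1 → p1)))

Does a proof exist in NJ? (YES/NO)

Derivation (root first):
[∧I]  ⊢ ((p1 ∨ (p1 → p1)) ∧ (p1 ∨ (p1 → p1)))
  [∨I₂]  ⊢ (p1 ∨ (p1 → p1))
    [→I]  ⊢ (p1 → p1)
      [Ax] p1 ⊢ p1
  [∨I₂]  ⊢ (p1 ∨ (p1 → p1))
    [→I]  ⊢ (p1 → p1)
      [Ax] p1 ⊢ p1

Result: YES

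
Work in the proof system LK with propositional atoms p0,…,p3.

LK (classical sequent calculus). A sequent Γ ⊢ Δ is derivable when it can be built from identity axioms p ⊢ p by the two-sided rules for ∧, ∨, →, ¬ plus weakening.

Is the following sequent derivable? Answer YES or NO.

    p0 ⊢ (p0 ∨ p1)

Derivation (root first):
[∨R] p0 ⊢ (p0 ∨ p1)
  [WR] p0 ⊢ p0, p1
    [Ax] p0 ⊢ p0

Result: YES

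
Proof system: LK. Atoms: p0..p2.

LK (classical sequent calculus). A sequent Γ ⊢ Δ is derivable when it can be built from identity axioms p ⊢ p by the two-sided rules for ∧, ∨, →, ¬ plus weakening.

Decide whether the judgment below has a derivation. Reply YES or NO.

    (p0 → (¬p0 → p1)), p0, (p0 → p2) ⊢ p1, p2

Derivation (root first):
[→L] (p0 → (¬p0 → p1)), p0, (p0 → p2) ⊢ p1, p2
  [→L] p0, (p0 → (¬p0 → p1)) ⊢ p1, p0
    [Ax] p0 ⊢ p0
    [→L] (¬p0 → p1) ⊢ p1, p0
      [¬R]  ⊢ p0, ¬p0
        [Ax] p0 ⊢ p0
      [Ax] p1 ⊢ p1
  [Ax] p2 ⊢ p2

Result: YES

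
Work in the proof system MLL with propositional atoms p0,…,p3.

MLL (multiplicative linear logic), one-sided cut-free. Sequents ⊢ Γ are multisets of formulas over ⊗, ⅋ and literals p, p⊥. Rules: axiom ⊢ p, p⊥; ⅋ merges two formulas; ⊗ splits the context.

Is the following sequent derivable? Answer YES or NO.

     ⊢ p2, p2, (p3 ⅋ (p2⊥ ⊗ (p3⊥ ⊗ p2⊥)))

Derivation trace:
[⅋]  ⊢ p2, p2, (p3 ⅋ (p2⊥ ⊗ (p3⊥ ⊗ p2⊥)))
  [⊗]  ⊢ p2, p3, p2, (p2⊥ ⊗ (p3⊥ ⊗ p2⊥))
    [Ax]  ⊢ p2, p2⊥
    [⊗]  ⊢ p3, p2, (p3⊥ ⊗ p2⊥)
      [Ax]  ⊢ p3, p3⊥
      [Ax]  ⊢ p2, p2⊥

Result: YES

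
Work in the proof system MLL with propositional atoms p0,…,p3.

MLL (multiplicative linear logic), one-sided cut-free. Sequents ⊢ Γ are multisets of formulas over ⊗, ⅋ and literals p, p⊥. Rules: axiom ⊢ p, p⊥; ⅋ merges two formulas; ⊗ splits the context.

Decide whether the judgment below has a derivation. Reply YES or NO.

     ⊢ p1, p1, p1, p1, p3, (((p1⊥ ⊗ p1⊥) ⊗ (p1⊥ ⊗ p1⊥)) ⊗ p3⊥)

Proof tree:
[⊗]  ⊢ p1, p1, p1, p1, p3, (((p1⊥ ⊗ p1⊥) ⊗ (p1⊥ ⊗ p1⊥)) ⊗ p3⊥)
  [⊗]  ⊢ p1, p1, p1, p1, ((p1⊥ ⊗ p1⊥) ⊗ (p1⊥ ⊗ p1⊥))
    [⊗]  ⊢ p1, p1, (p1⊥ ⊗ p1⊥)
      [Ax]  ⊢ p1, p1⊥
      [Ax]  ⊢ p1, p1⊥
    [⊗]  ⊢ p1, p1, (p1⊥ ⊗ p1⊥)
      [Ax]  ⊢ p1, p1⊥
      [Ax]  ⊢ p1, p1⊥
  [Ax]  ⊢ p3, p3⊥

Result: YES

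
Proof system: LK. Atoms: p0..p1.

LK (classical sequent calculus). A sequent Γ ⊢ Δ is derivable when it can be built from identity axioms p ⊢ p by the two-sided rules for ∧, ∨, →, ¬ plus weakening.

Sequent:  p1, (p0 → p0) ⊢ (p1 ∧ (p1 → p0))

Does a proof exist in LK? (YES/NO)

Enumerate valuations to refute Γ ⊢ Δ:
  v=00: Γ:[p1=F, (p0 → p0)=T] Δ:[(p1 ∧ (p1 → p0))=F] refutes=False
  v=01: Γ:[p1=T, (p0 → p0)=T] Δ:[(p1 ∧ (p1 → p0))=F] refutes=True  ← countermodel

Result: NO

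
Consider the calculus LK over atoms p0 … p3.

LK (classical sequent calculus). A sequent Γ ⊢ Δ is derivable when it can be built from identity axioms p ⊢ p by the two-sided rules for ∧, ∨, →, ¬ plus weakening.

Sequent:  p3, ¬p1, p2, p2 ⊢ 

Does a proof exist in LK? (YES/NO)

Search for a countermodel by truth-table:
  v=0000: Γ:[p3=F, ¬p1=T, p2=F, p2=F] Δ:[] refutes=False
  v=0001: Γ:[p3=T, ¬p1=T, p2=F, p2=F] Δ:[] refutes=False
  v=0010: Γ:[p3=F, ¬p1=T, p2=T, p2=T] Δ:[] refutes=False
  v=0011: Γ:[p3=T, ¬p1=T, p2=T, p2=T] Δ:[] refutes=True  ← countermodel

Result: NO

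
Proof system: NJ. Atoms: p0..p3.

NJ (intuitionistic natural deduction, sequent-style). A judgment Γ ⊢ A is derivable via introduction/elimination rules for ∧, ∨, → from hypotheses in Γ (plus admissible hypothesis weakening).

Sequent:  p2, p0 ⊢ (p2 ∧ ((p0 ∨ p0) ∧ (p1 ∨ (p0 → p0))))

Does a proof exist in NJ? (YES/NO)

Proof tree:
[∧I] p2, p0 ⊢ (p2 ∧ ((p0 ∨ p0) ∧ (p1 ∨ (p0 → p0))))
  [Ax] p2 ⊢ p2
  [∧I] p0 ⊢ ((p0 ∨ p0) ∧ (p1 ∨ (p0 → p0)))
    [∨I₁] p0 ⊢ (p0 ∨ p0)
      [Ax] p0 ⊢ p0
    [∨I₂]  ⊢ (p1 ∨ (p0 → p0))
      [→I]  ⊢ (p0 → p0)
        [Ax] p0 ⊢ p0

Result: YES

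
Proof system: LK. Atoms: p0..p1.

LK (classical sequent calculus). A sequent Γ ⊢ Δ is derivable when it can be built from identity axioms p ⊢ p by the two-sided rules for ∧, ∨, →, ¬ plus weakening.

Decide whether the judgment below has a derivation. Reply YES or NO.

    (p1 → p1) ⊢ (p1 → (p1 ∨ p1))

Proof tree:
[→R] (p1 → p1) ⊢ (p1 → (p1 ∨ p1))
  [∨R] p1, (p1 → p1) ⊢ (p1 ∨ p1)
    [WR] p1, (p1 → p1) ⊢ p1, p1
      [→L] p1, (p1 → p1) ⊢ p1
        [Ax] p1 ⊢ p1
        [Ax] p1 ⊢ p1

Result: YES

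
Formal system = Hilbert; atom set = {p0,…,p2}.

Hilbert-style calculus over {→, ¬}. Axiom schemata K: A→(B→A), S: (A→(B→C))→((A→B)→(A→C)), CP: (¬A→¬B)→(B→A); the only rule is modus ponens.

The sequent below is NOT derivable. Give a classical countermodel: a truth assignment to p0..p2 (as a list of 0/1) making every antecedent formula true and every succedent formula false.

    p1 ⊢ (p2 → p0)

Search for a countermodel by truth-table:
  v=000: Γ:[p1=F] Δ:[(p2 → p0)=T] refutes=False
  v=001: Γ:[p1=F] Δ:[(p2 → p0)=F] refutes=False
  v=010: Γ:[p1=T] Δ:[(p2 → p0)=T] refutes=False
  v=011: Γ:[p1=T] Δ:[(p2 → p0)=F] refutes=True  ← countermodel

Result: [0, 1, 1]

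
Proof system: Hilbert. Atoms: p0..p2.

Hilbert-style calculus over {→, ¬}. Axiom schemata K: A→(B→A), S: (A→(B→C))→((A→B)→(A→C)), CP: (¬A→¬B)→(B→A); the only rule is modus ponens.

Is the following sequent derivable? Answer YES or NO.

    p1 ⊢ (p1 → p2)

Truth-table refutation:
  v=000: Γ:[p1=F] Δ:[(p1 → p2)=T] refutes=False
  v=001: Γ:[p1=F] Δ:[(p1 → p2)=T] refutes=False
  v=010: Γ:[p1=T] Δ:[(p1 → p2)=F] refutes=True  ← countermodel

Result: NO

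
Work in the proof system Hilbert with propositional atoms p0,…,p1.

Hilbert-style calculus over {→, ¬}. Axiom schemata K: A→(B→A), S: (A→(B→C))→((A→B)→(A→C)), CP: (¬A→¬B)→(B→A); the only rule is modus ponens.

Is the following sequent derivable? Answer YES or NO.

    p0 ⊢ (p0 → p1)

Enumerate valuations to refute Γ ⊢ Δ:
  v=00: Γ:[p0=F] Δ:[(p0 → p1)=T] refutes=False
  v=01: Γ:[p0=F] Δ:[(p0 → p1)=T] refutes=False
  v=10: Γ:[p0=T] Δ:[(p0 → p1)=F] refutes=True  ← countermodel

Result: NO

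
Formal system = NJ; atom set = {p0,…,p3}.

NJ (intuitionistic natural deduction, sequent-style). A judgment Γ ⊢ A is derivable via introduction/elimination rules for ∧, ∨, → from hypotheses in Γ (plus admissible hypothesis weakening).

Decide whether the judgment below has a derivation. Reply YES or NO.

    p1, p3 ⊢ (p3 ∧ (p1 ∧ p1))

Derivation (root first):
[∧I] p1, p3 ⊢ (p3 ∧ (p1 ∧ p1))
  [Ax] p3 ⊢ p3
  [∧I] p1 ⊢ (p1 ∧ p1)
    [Ax] p1 ⊢ p1
    [Ax] p1 ⊢ p1

Result: YES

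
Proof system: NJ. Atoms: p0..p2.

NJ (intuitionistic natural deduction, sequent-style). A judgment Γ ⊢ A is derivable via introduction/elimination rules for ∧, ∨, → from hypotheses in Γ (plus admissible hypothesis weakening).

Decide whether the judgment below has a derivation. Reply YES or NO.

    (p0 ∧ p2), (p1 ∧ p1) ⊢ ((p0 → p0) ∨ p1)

Derivation trace:
[∨I₁] (p0 ∧ p2), (p1 ∧ p1) ⊢ ((p0 → p0) ∨ p1)
  [Wk] (p0 ∧ p2), (p1 ∧ p1) ⊢ (p0 → p0)
    [Wk] (p0 ∧ p2) ⊢ (p0 → p0)
      [→I]  ⊢ (p0 → p0)
        [Ax] p0 ⊢ p0

Result: YES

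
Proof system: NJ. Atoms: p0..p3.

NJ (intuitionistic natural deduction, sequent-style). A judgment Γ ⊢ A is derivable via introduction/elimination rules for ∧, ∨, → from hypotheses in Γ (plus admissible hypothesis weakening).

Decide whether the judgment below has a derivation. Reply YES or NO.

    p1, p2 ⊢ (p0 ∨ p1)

Derivation (root first):
[Wk] p1, p2 ⊢ (p0 ∨ p1)
  [∨I₂] p1 ⊢ (p0 ∨ p1)
    [Ax] p1 ⊢ p1

Result: YES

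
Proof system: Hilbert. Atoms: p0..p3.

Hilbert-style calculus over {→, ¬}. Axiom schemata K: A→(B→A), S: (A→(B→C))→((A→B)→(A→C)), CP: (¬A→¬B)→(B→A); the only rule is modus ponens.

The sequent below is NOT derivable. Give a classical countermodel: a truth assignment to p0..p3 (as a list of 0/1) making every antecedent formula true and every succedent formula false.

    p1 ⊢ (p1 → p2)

Search for a countermodel by truth-table:
  v=0000: Γ:[p1=F] Δ:[(p1 → p2)=T] refutes=False
  v=0001: Γ:[p1=F] Δ:[(p1 → p2)=T] refutes=False
  v=0010: Γ:[p1=F] Δ:[(p1 → p2)=T] refutes=False
  v=0011: Γ:[p1=F] Δ:[(p1 → p2)=T] refutes=False
  v=0100: Γ:[p1=T] Δ:[(p1 → p2)=F] refutes=True  ← countermodel

Result: [0, 1, 0, 0]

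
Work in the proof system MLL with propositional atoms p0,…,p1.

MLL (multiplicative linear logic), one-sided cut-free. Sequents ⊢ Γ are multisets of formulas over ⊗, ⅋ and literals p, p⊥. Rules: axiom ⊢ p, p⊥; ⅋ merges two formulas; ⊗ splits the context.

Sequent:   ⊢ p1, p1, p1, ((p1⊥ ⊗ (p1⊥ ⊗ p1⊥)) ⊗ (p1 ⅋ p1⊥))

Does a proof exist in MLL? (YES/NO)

Derivation trace:
[⊗]  ⊢ p1, p1, p1, ((p1⊥ ⊗ (p1⊥ ⊗ p1⊥)) ⊗ (p1 ⅋ p1⊥))
  [⊗]  ⊢ p1, p1, p1, (p1⊥ ⊗ (p1⊥ ⊗ p1⊥))
    [Ax]  ⊢ p1, p1⊥
    [⊗]  ⊢ p1, p1, (p1⊥ ⊗ p1⊥)
      [Ax]  ⊢ p1, p1⊥
      [Ax]  ⊢ p1, p1⊥
  [⅋]  ⊢ (p1 ⅋ p1⊥)
    [Ax]  ⊢ p1, p1⊥

Result: YES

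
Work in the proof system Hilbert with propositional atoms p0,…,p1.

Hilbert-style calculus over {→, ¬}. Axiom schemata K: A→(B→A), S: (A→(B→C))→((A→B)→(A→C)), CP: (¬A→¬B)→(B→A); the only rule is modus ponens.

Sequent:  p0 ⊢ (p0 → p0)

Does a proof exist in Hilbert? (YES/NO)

Proof tree:
[MP] p0 ⊢ (p0 → p0)
  [K]  ⊢ (p0 → (p0 → p0))
  [MP] p0 ⊢ p0
    [MP] p0 ⊢ (p0 → p0)
      [K]  ⊢ (p0 → (p0 → p0))
      [Hyp] p0 ⊢ p0
    [Hyp] p0 ⊢ p0

Result: YES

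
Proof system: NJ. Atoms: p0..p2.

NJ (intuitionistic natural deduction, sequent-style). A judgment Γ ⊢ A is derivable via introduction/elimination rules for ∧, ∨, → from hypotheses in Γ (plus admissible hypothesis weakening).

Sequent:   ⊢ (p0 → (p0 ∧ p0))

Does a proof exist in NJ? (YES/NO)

Derivation trace:
[→I]  ⊢ (p0 → (p0 ∧ p0))
  [∧I] p0 ⊢ (p0 ∧ p0)
    [Ax] p0 ⊢ p0
    [Ax] p0 ⊢ p0

Result: YES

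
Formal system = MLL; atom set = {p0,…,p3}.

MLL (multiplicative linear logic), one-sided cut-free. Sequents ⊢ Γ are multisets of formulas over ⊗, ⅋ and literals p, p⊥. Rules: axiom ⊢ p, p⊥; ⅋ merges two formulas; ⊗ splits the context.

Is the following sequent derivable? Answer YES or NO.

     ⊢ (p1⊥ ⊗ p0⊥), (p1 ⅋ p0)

Proof tree:
[⅋]  ⊢ (p1⊥ ⊗ p0⊥), (p1 ⅋ p0)
  [⊗]  ⊢ p1, p0, (p1⊥ ⊗ p0⊥)
    [Ax]  ⊢ p1, p1⊥
    [Ax]  ⊢ p0, p0⊥

Result: YES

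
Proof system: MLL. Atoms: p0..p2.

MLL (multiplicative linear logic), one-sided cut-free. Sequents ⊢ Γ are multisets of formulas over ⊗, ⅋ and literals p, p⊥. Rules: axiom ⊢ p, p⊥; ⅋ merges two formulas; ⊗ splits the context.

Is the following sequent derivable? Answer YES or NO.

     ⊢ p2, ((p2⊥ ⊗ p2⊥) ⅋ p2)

Derivation (root first):
[⅋]  ⊢ p2, ((p2⊥ ⊗ p2⊥) ⅋ p2)
  [⊗]  ⊢ p2, p2, (p2⊥ ⊗ p2⊥)
    [Ax]  ⊢ p2, p2⊥
    [Ax]  ⊢ p2, p2⊥

Result: YES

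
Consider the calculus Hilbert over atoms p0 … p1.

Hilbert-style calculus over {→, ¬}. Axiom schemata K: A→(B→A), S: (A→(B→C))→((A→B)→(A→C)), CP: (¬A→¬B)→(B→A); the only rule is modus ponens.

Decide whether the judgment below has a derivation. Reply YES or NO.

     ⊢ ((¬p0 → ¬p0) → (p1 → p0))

Search for a countermodel by truth-table:
  v=00: Γ:[] Δ:[((¬p0 → ¬p0) → (p1 → p0))=T] refutes=False
  v=01: Γ:[] Δ:[((¬p0 → ¬p0) → (p1 → p0))=F] refutes=True  ← countermodel

Result: NO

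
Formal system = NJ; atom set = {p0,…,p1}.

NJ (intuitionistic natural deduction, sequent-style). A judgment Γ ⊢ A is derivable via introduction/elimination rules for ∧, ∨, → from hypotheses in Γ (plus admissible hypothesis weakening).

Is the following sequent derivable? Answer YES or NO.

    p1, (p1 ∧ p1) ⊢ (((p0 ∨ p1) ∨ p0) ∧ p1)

Derivation trace:
[∧I] p1, (p1 ∧ p1) ⊢ (((p0 ∨ p1) ∨ p0) ∧ p1)
  [∨I₁] p1, p1 ⊢ ((p0 ∨ p1) ∨ p0)
    [∨I₂] p1, p1 ⊢ (p0 ∨ p1)
      [Wk] p1, p1 ⊢ p1
        [Ax] p1 ⊢ p1
  [Wk] p1, p1, (p1 ∧ p1) ⊢ p1
    [Wk] p1, p1 ⊢ p1
      [Ax] p1 ⊢ p1

Result: YES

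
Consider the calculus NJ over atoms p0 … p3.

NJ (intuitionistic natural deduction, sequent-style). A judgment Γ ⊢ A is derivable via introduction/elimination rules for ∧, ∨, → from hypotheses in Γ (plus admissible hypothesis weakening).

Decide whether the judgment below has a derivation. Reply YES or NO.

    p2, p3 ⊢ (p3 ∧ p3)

Proof tree:
[∧I] p2, p3 ⊢ (p3 ∧ p3)
  [Ax] p3 ⊢ p3
  [Wk] p3, p2 ⊢ p3
    [Ax] p3 ⊢ p3

Result: YES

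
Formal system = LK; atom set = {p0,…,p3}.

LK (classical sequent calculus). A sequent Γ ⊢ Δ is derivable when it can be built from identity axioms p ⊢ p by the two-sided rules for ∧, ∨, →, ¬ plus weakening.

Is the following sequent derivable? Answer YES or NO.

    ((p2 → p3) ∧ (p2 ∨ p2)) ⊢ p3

Derivation (root first):
[∧L] ((p2 → p3) ∧ (p2 ∨ p2)) ⊢ p3
  [→L] (p2 ∨ p2), (p2 → p3) ⊢ p3
    [∨L] (p2 ∨ p2) ⊢ p2
      [Ax] p2 ⊢ p2
      [Ax] p2 ⊢ p2
    [Ax] p3 ⊢ p3

Result: YES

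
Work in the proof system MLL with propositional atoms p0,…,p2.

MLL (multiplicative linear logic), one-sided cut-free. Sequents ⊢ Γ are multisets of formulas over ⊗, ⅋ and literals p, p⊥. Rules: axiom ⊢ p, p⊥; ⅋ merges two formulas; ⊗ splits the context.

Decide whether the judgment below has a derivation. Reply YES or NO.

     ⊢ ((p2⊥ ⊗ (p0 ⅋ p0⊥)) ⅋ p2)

Proof tree:
[⅋]  ⊢ ((p2⊥ ⊗ (p0 ⅋ p0⊥)) ⅋ p2)
  [⊗]  ⊢ p2, (p2⊥ ⊗ (p0 ⅋ p0⊥))
    [Ax]  ⊢ p2, p2⊥
    [⅋]  ⊢ (p0 ⅋ p0⊥)
      [Ax]  ⊢ p0, p0⊥

Result: YES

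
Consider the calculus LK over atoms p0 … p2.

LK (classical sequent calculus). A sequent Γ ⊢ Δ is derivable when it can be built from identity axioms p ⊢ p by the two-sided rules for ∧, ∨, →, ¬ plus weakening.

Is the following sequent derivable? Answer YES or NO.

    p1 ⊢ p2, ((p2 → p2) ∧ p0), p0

Enumerate valuations to refute Γ ⊢ Δ:
  v=000: Γ:[p1=F] Δ:[p2=F, ((p2 → p2) ∧ p0)=F, p0=F] refutes=False
  v=001: Γ:[p1=F] Δ:[p2=T, ((p2 → p2) ∧ p0)=F, p0=F] refutes=False
  v=010: Γ:[p1=T] Δ:[p2=F, ((p2 → p2) ∧ p0)=F, p0=F] refutes=True  ← countermodel

Result: NO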